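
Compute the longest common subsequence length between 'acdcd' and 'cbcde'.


DP table for LCS of 'acdcd' and 'cbcde':
       c  b  c  d  e
    0  0  0  0  0  0
  a 0  0  0  0  0  0
  c 0  1  1  1  1  1
  d 0  1  1  1  2  2
  c 0  1  1  2  2  2
  d 0  1  1  2  3  3
LCS: 'ccd'
LCS length = 3

3


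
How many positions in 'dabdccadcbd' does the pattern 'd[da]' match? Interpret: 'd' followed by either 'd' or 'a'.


Pattern: d[da] means 'd' followed by either 'd' or 'a'.
Scanning 'dabdccadcbd' position-by-position:
  Pos 0: window 'da' -> MATCH
  Pos 1: window 'ab' -> no
  Pos 2: window 'bd' -> no
  Pos 3: window 'dc' -> no
  Pos 4: window 'cc' -> no
  Pos 5: window 'ca' -> no
  Pos 6: window 'ad' -> no
  Pos 7: window 'dc' -> no
  Pos 8: window 'cb' -> no
  Pos 9: window 'bd' -> no
  Pos 10: window 'd' -> no
Total matches: 1

1


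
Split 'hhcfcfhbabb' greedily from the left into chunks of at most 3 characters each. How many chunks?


'hhcfcfhbabb' has 11 characters.
Chunking with max size 3:
  Chunk 1: 'hhc' (positions 0-2)
  Chunk 2: 'fcf' (positions 3-5)
  Chunk 3: 'hba' (positions 6-8)
  Chunk 4: 'bb' (positions 9-10)
Total chunks: ceil(11 / 3) = 4

4


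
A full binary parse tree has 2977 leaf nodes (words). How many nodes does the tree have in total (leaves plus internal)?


Leaf nodes (terminals): 2977
Internal nodes = n - 1 = 2977 - 1 = 2976
Total = leaves + internal = 2977 + 2976 = 5953

5953


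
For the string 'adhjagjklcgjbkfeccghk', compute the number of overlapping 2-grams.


String 'adhjagjklcgjbkfeccghk' has length L = 21.
Number of overlapping n-grams = L - n + 1
Substituting: 21 - 2 + 1 = 20

20


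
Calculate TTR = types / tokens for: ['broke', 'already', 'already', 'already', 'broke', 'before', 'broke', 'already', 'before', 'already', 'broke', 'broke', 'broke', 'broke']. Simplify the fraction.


Tokens: 14
Unique types: ('already', 'before', 'broke') = 3
TTR = 3/14
Already in lowest terms.

3/14


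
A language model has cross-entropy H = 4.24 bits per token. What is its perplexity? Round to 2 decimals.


Perplexity formula: PP = 2^H
H = 4.24
PP = 2^4.24
Decompose: 2^4.24 = 2^4 * 2^0.24
2^4 = 16, 2^0.24 ~ 1.1809927
PP ~ 16 * 1.1809927 = 18.8958832
Rounded to 2 decimals: 18.90

18.90


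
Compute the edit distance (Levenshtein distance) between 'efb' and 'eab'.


Building DP table for s1='efb' (len 3) and s2='eab' (len 3):
       e  a  b
    0  1  2  3
  e 1  0  1  2
  f 2  1  1  2
  b 3  2  2  1
Edit distance = dp[3][3] = 1

1


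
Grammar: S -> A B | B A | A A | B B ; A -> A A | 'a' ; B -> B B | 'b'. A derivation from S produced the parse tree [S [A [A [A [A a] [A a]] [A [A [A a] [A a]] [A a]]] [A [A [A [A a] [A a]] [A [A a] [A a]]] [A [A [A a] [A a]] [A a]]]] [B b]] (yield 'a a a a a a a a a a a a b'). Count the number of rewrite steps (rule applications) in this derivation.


Every bracketed nonterminal node [X ...] in the tree is produced by exactly one rule application.
Reading the tree off as a leftmost derivation:
  Step 1: S  =>  A B   (applied S -> A B)
  Step 2: A B  =>  A A B   (applied A -> A A)
  Step 3: A A B  =>  A A A B   (applied A -> A A)
  Step 4: A A A B  =>  A A A A B   (applied A -> A A)
  Step 5: A A A A B  =>  a A A A B   (applied A -> a)
  Step 6: a A A A B  =>  a a A A B   (applied A -> a)
  Step 7: a a A A B  =>  a a A A A B   (applied A -> A A)
  Step 8: a a A A A B  =>  a a A A A A B   (applied A -> A A)
  Step 9: a a A A A A B  =>  a a a A A A B   (applied A -> a)
  Step 10: a a a A A A B  =>  a a a a A A B   (applied A -> a)
  Step 11: a a a a A A B  =>  a a a a a A B   (applied A -> a)
  Step 12: a a a a a A B  =>  a a a a a A A B   (applied A -> A A)
  Step 13: a a a a a A A B  =>  a a a a a A A A B   (applied A -> A A)
  Step 14: a a a a a A A A B  =>  a a a a a A A A A B   (applied A -> A A)
  Step 15: a a a a a A A A A B  =>  a a a a a a A A A B   (applied A -> a)
  Step 16: a a a a a a A A A B  =>  a a a a a a a A A B   (applied A -> a)
  Step 17: a a a a a a a A A B  =>  a a a a a a a A A A B   (applied A -> A A)
  Step 18: a a a a a a a A A A B  =>  a a a a a a a a A A B   (applied A -> a)
  Step 19: a a a a a a a a A A B  =>  a a a a a a a a a A B   (applied A -> a)
  Step 20: a a a a a a a a a A B  =>  a a a a a a a a a A A B   (applied A -> A A)
  Step 21: a a a a a a a a a A A B  =>  a a a a a a a a a A A A B   (applied A -> A A)
  Step 22: a a a a a a a a a A A A B  =>  a a a a a a a a a a A A B   (applied A -> a)
  Step 23: a a a a a a a a a a A A B  =>  a a a a a a a a a a a A B   (applied A -> a)
  Step 24: a a a a a a a a a a a A B  =>  a a a a a a a a a a a a B   (applied A -> a)
  Step 25: a a a a a a a a a a a a B  =>  a a a a a a a a a a a a b   (applied B -> b)
Final yield: a a a a a a a a a a a a b
Total rewrite steps: 25

25


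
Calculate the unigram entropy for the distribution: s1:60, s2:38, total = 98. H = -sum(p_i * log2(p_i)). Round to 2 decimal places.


Computing entropy H = -sum(p_i * log2(p_i)):
  s1: p = 60/98 = 0.6122, -p*log2(p) = 0.4334
  s2: p = 38/98 = 0.3878, -p*log2(p) = 0.5300
H = sum of terms = 0.9634
Rounded to 2 decimals: 0.96

0.96


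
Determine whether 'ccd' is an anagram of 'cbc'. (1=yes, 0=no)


Sort characters of 'ccd': 'ccd'
Sort characters of 'cbc': 'bcc'
Sorted forms differ -> they are NOT anagrams
Result: 0

0


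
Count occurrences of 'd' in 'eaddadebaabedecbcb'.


Scanning 'eaddadebaabedecbcb' for 'd':
  Position 2: 'd' -> MATCH (count: 1)
  Position 3: 'd' -> MATCH (count: 2)
  Position 5: 'd' -> MATCH (count: 3)
  Position 12: 'd' -> MATCH (count: 4)
Total occurrences of 'd': 4

4


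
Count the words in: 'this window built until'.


Counting words by splitting on spaces:
  Word 1: 'this'
  Word 2: 'window'
  Word 3: 'built'
  Word 4: 'until'
Total words: 4

4


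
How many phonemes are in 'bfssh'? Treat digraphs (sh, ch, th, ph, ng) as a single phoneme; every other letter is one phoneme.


Parsing 'bfssh' greedily, digraphs first:
  'b' -> consonant phoneme (phonemes so far: 1)
  'f' -> consonant phoneme (phonemes so far: 2)
  's' -> consonant phoneme (phonemes so far: 3)
  'sh' -> digraph (1 consonant phoneme) (phonemes so far: 4)
Total phonemes: 4

4


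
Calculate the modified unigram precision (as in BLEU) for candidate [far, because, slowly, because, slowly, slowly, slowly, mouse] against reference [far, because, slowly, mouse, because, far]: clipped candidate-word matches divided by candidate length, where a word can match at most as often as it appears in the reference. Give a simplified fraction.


Reference word counts: {'because': 2, 'far': 2, 'mouse': 1, 'slowly': 1}
Checking each candidate word (with clipping):
  'far' -> in reference (ref count 2, used 1/2) -> match (matches: 1)
  'because' -> in reference (ref count 2, used 1/2) -> match (matches: 2)
  'slowly' -> in reference (ref count 1, used 1/1) -> match (matches: 3)
  'because' -> in reference (ref count 2, used 2/2) -> match (matches: 4)
  'slowly' -> ref count 1 already used up (1/1) -> clipped, no match (matches: 4)
  'slowly' -> ref count 1 already used up (1/1) -> clipped, no match (matches: 4)
  'slowly' -> ref count 1 already used up (1/1) -> clipped, no match (matches: 4)
  'mouse' -> in reference (ref count 1, used 1/1) -> match (matches: 5)
Clipped matches: 5, Candidate length: 8
Precision = 5/8

5/8


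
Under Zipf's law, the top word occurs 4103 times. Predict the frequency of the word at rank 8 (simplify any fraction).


Zipf's law: freq(rank) = f1 / rank
f1 = 4103, rank = 8
freq = 4103 / 8
GCD(4103, 8) = 1
Simplified: 4103/8

4103/8


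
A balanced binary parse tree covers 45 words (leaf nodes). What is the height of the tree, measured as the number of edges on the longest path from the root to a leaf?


In a balanced binary tree with n leaves the deepest leaf is ceil(log2(n)) edges below the root.
log2(45) = 5.4919
ceil(5.4919) = 6
height (edges) = 6

6


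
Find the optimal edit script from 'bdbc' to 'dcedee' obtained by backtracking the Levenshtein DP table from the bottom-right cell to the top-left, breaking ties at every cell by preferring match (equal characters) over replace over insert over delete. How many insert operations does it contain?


Edit distance = 5. Backtracking from cell (4, 6) with preference match > replace > insert > delete,
then listing the resulting alignment 'bdbc' -> 'dcedee' left to right:
  Step 1: insert 'd' [insertion #1]
  Step 2: insert 'c' [insertion #2]
  Step 3: replace b->e
  Step 4: keep 'd'
  Step 5: replace b->e
  Step 6: replace c->e
Total insertions: 2

2


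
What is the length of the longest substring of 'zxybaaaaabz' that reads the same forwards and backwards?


Scanning 'zxybaaaaabz' for palindromic substrings.
Substring at positions 3-9: 'baaaaab'.
Check: reverse('baaaaab') = 'baaaaab' -> palindrome confirmed.
Neighbouring characters ('y' / 'z') break symmetry, so it cannot extend further.
No longer palindromic substring exists; longest length = 7

7


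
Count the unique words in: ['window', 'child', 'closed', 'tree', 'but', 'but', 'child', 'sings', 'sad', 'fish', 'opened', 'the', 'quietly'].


Listing all tokens and tracking unique types:
  Token 1: 'window' -> NEW (unique so far: 1)
  Token 2: 'child' -> NEW (unique so far: 2)
  Token 3: 'closed' -> NEW (unique so far: 3)
  Token 4: 'tree' -> NEW (unique so far: 4)
  Token 5: 'but' -> NEW (unique so far: 5)
  Token 6: 'but' -> duplicate (unique so far: 5)
  Token 7: 'child' -> duplicate (unique so far: 5)
  Token 8: 'sings' -> NEW (unique so far: 6)
  Token 9: 'sad' -> NEW (unique so far: 7)
  Token 10: 'fish' -> NEW (unique so far: 8)
  Token 11: 'opened' -> NEW (unique so far: 9)
  Token 12: 'the' -> NEW (unique so far: 10)
  Token 13: 'quietly' -> NEW (unique so far: 11)
Unique types: ('but', 'child', 'closed', 'fish', 'opened', 'quietly', 'sad', 'sings', 'the', 'tree', 'window')
Vocabulary size: 11

11


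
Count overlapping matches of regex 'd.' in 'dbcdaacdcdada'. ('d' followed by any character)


Pattern: d. means 'd' followed by any character.
Scanning 'dbcdaacdcdada' position-by-position:
  Pos 0: window 'db' -> MATCH
  Pos 1: window 'bc' -> no
  Pos 2: window 'cd' -> no
  Pos 3: window 'da' -> MATCH
  Pos 4: window 'aa' -> no
  Pos 5: window 'ac' -> no
  Pos 6: window 'cd' -> no
  Pos 7: window 'dc' -> MATCH
  Pos 8: window 'cd' -> no
  Pos 9: window 'da' -> MATCH
  Pos 10: window 'ad' -> no
  Pos 11: window 'da' -> MATCH
  Pos 12: window 'a' -> no
Total matches: 5

5


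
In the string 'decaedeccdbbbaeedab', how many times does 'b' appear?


Scanning 'decaedeccdbbbaeedab' for 'b':
  Position 10: 'b' -> MATCH (count: 1)
  Position 11: 'b' -> MATCH (count: 2)
  Position 12: 'b' -> MATCH (count: 3)
  Position 18: 'b' -> MATCH (count: 4)
Total occurrences of 'b': 4

4


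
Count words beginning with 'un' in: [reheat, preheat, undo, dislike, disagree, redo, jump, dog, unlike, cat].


Checking each word for prefix 'un':
  'reheat' -> no (count: 0)
  'preheat' -> no (count: 0)
  'undo' -> YES, starts with 'un' (count: 1)
  'dislike' -> no (count: 1)
  'disagree' -> no (count: 1)
  'redo' -> no (count: 1)
  'jump' -> no (count: 1)
  'dog' -> no (count: 1)
  'unlike' -> YES, starts with 'un' (count: 2)
  'cat' -> no (count: 2)
Total with prefix 'un': 2

2


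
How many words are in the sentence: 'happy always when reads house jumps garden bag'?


Counting words by splitting on spaces:
  Word 1: 'happy'
  Word 2: 'always'
  Word 3: 'when'
  Word 4: 'reads'
  Word 5: 'house'
  Word 6: 'jumps'
  Word 7: 'garden'
  Word 8: 'bag'
Total words: 8

8


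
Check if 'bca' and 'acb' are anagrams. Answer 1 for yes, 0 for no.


Sort characters of 'bca': 'abc'
Sort characters of 'acb': 'abc'
Sorted forms match -> they ARE anagrams
Result: 1

1


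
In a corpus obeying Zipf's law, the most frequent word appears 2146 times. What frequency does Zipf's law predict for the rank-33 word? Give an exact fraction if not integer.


Zipf's law: freq(rank) = f1 / rank
f1 = 2146, rank = 33
freq = 2146 / 33
GCD(2146, 33) = 1
Simplified: 2146/33

2146/33


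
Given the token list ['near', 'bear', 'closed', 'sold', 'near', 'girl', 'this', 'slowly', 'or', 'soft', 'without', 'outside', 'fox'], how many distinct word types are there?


Listing all tokens and tracking unique types:
  Token 1: 'near' -> NEW (unique so far: 1)
  Token 2: 'bear' -> NEW (unique so far: 2)
  Token 3: 'closed' -> NEW (unique so far: 3)
  Token 4: 'sold' -> NEW (unique so far: 4)
  Token 5: 'near' -> duplicate (unique so far: 4)
  Token 6: 'girl' -> NEW (unique so far: 5)
  Token 7: 'this' -> NEW (unique so far: 6)
  Token 8: 'slowly' -> NEW (unique so far: 7)
  Token 9: 'or' -> NEW (unique so far: 8)
  Token 10: 'soft' -> NEW (unique so far: 9)
  Token 11: 'without' -> NEW (unique so far: 10)
  Token 12: 'outside' -> NEW (unique so far: 11)
  Token 13: 'fox' -> NEW (unique so far: 12)
Unique types: ('bear', 'closed', 'fox', 'girl', 'near', 'or', 'outside', 'slowly', 'soft', 'sold', 'this', 'without')
Vocabulary size: 12

12


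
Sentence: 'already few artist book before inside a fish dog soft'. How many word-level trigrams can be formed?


Word trigrams from [10] words:
  Trigram 1: (already few artist)
  Trigram 2: (few artist book)
  Trigram 3: (artist book before)
  Trigram 4: (book before inside)
  Trigram 5: (before inside a)
  Trigram 6: (inside a fish)
  Trigram 7: (a fish dog)
  Trigram 8: (fish dog soft)
Total word trigrams: 10 - 2 = 8

8


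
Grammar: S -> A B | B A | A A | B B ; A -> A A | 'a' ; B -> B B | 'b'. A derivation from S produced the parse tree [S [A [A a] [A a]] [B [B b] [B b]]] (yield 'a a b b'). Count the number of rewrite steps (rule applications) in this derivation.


Every bracketed nonterminal node [X ...] in the tree is produced by exactly one rule application.
Reading the tree off as a leftmost derivation:
  Step 1: S  =>  A B   (applied S -> A B)
  Step 2: A B  =>  A A B   (applied A -> A A)
  Step 3: A A B  =>  a A B   (applied A -> a)
  Step 4: a A B  =>  a a B   (applied A -> a)
  Step 5: a a B  =>  a a B B   (applied B -> B B)
  Step 6: a a B B  =>  a a b B   (applied B -> b)
  Step 7: a a b B  =>  a a b b   (applied B -> b)
Final yield: a a b b
Total rewrite steps: 7

7


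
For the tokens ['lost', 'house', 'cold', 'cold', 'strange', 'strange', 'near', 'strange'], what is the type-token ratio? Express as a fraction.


Tokens: 8
Unique types: ('cold', 'house', 'lost', 'near', 'strange') = 5
TTR = 5/8
Already in lowest terms.

5/8


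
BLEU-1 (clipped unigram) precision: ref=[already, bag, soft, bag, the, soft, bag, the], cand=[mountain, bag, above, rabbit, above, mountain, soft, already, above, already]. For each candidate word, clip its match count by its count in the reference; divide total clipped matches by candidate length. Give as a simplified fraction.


Reference word counts: {'already': 1, 'bag': 3, 'soft': 2, 'the': 2}
Checking each candidate word (with clipping):
  'mountain' -> not in reference -> no match (matches: 0)
  'bag' -> in reference (ref count 3, used 1/3) -> match (matches: 1)
  'above' -> not in reference -> no match (matches: 1)
  'rabbit' -> not in reference -> no match (matches: 1)
  'above' -> not in reference -> no match (matches: 1)
  'mountain' -> not in reference -> no match (matches: 1)
  'soft' -> in reference (ref count 2, used 1/2) -> match (matches: 2)
  'already' -> in reference (ref count 1, used 1/1) -> match (matches: 3)
  'above' -> not in reference -> no match (matches: 3)
  'already' -> ref count 1 already used up (1/1) -> clipped, no match (matches: 3)
Clipped matches: 3, Candidate length: 10
Precision = 3/10

3/10


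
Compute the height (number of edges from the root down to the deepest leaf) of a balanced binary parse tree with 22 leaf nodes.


In a balanced binary tree with n leaves the deepest leaf is ceil(log2(n)) edges below the root.
log2(22) = 4.4594
ceil(4.4594) = 5
height (edges) = 5

5


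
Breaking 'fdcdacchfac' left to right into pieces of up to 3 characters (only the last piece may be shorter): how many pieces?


'fdcdacchfac' has 11 characters.
Chunking with max size 3:
  Chunk 1: 'fdc' (positions 0-2)
  Chunk 2: 'dac' (positions 3-5)
  Chunk 3: 'chf' (positions 6-8)
  Chunk 4: 'ac' (positions 9-10)
Total chunks: ceil(11 / 3) = 4

4


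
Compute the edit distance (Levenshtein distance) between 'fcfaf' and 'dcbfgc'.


Building DP table for s1='fcfaf' (len 5) and s2='dcbfgc' (len 6):
       d  c  b  f  g  c
    0  1  2  3  4  5  6
  f 1  1  2  3  3  4  5
  c 2  2  1  2  3  4  4
  f 3  3  2  2  2  3  4
  a 4  4  3  3  3  3  4
  f 5  5  4  4  3  4  4
Edit distance = dp[5][6] = 4

4


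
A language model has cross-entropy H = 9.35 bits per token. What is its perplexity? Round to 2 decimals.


Perplexity formula: PP = 2^H
H = 9.35
PP = 2^9.35
Decompose: 2^9.35 = 2^9 * 2^0.35
2^9 = 512, 2^0.35 ~ 1.2745606
PP ~ 512 * 1.2745606 = 652.5750272
Rounded to 2 decimals: 652.58

652.58


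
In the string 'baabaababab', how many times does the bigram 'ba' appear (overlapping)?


Scanning 'baabaababab' for bigram 'ba':
  Position 0: 'ba' -> MATCH
  Position 1: 'aa' -> no
  Position 2: 'ab' -> no
  Position 3: 'ba' -> MATCH
  Position 4: 'aa' -> no
  Position 5: 'ab' -> no
  Position 6: 'ba' -> MATCH
  Position 7: 'ab' -> no
  Position 8: 'ba' -> MATCH
  Position 9: 'ab' -> no
Total matches: 4

4


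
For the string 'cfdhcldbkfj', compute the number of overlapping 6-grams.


String 'cfdhcldbkfj' has length L = 11.
Number of overlapping n-grams = L - n + 1
Substituting: 11 - 6 + 1 = 6

6


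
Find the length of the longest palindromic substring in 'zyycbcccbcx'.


Scanning 'zyycbcccbcx' for palindromic substrings.
Substring at positions 3-9: 'cbcccbc'.
Check: reverse('cbcccbc') = 'cbcccbc' -> palindrome confirmed.
Neighbouring characters ('y' / 'x') break symmetry, so it cannot extend further.
No longer palindromic substring exists; longest length = 7

7


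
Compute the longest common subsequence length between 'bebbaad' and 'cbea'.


DP table for LCS of 'bebbaad' and 'cbea':
       c  b  e  a
    0  0  0  0  0
  b 0  0  1  1  1
  e 0  0  1  2  2
  b 0  0  1  2  2
  b 0  0  1  2  2
  a 0  0  1  2  3
  a 0  0  1  2  3
  d 0  0  1  2  3
LCS: 'bea'
LCS length = 3

3


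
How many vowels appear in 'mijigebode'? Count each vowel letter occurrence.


Scanning each character of 'mijigebode':
  Position 1: 'm' -> consonant (running count: 0)
  Position 2: 'i' -> vowel (running count: 1)
  Position 3: 'j' -> consonant (running count: 1)
  Position 4: 'i' -> vowel (running count: 2)
  Position 5: 'g' -> consonant (running count: 2)
  Position 6: 'e' -> vowel (running count: 3)
  Position 7: 'b' -> consonant (running count: 3)
  Position 8: 'o' -> vowel (running count: 4)
  Position 9: 'd' -> consonant (running count: 4)
  Position 10: 'e' -> vowel (running count: 5)
Total vowels: 5

5


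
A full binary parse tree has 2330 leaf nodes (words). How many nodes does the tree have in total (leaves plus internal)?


Leaf nodes (terminals): 2330
Internal nodes = n - 1 = 2330 - 1 = 2329
Total = leaves + internal = 2330 + 2329 = 4659

4659


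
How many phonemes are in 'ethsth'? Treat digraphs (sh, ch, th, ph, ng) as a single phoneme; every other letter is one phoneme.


Parsing 'ethsth' greedily, digraphs first:
  'e' -> vowel phoneme (phonemes so far: 1)
  'th' -> digraph (1 consonant phoneme) (phonemes so far: 2)
  's' -> consonant phoneme (phonemes so far: 3)
  'th' -> digraph (1 consonant phoneme) (phonemes so far: 4)
Total phonemes: 4

4


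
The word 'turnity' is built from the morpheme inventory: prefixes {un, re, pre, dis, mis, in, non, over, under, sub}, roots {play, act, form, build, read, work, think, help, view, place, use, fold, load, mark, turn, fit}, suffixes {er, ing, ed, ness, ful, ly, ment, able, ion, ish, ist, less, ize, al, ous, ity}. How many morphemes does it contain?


Segmenting 'turnity' against the inventory:
  'turn' -> root (morpheme 1)
  'ity' -> suffix (morpheme 2)
Total morphemes: 2

2


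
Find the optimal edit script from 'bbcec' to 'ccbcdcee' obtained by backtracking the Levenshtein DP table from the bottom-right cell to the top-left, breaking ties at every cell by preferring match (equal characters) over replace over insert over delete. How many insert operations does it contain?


Edit distance = 5. Backtracking from cell (5, 8) with preference match > replace > insert > delete,
then listing the resulting alignment 'bbcec' -> 'ccbcdcee' left to right:
  Step 1: insert 'c' [insertion #1]
  Step 2: insert 'c' [insertion #2]
  Step 3: keep 'b'
  Step 4: insert 'c' [insertion #3]
  Step 5: replace b->d
  Step 6: keep 'c'
  Step 7: keep 'e'
  Step 8: replace c->e
Total insertions: 3

3


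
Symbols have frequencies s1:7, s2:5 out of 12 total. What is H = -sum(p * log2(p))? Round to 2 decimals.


Computing entropy H = -sum(p_i * log2(p_i)):
  s1: p = 7/12 = 0.5833, -p*log2(p) = 0.4536
  s2: p = 5/12 = 0.4167, -p*log2(p) = 0.5263
H = sum of terms = 0.9799
Rounded to 2 decimals: 0.98

0.98


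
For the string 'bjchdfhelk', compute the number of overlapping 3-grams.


String 'bjchdfhelk' has length L = 10.
Number of overlapping n-grams = L - n + 1
Substituting: 10 - 3 + 1 = 8

8


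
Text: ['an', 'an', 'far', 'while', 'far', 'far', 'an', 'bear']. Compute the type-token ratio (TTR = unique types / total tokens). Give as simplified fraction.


Tokens: 8
Unique types: ('an', 'bear', 'far', 'while') = 4
TTR = 4/8
Simplify: divide both by 4 -> 1/2
TTR = 1/2

1/2


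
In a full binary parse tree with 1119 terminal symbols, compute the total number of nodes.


Leaf nodes (terminals): 1119
Internal nodes = n - 1 = 1119 - 1 = 1118
Total = leaves + internal = 1119 + 1118 = 2237

2237


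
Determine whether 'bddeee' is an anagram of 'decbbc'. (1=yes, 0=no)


Sort characters of 'bddeee': 'bddeee'
Sort characters of 'decbbc': 'bbccde'
Sorted forms differ -> they are NOT anagrams
Result: 0

0


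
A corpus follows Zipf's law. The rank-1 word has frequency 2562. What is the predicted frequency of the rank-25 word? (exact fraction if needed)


Zipf's law: freq(rank) = f1 / rank
f1 = 2562, rank = 25
freq = 2562 / 25
GCD(2562, 25) = 1
Simplified: 2562/25

2562/25


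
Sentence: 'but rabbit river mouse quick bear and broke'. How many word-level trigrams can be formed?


Word trigrams from [8] words:
  Trigram 1: (but rabbit river)
  Trigram 2: (rabbit river mouse)
  Trigram 3: (river mouse quick)
  Trigram 4: (mouse quick bear)
  Trigram 5: (quick bear and)
  Trigram 6: (bear and broke)
Total word trigrams: 8 - 2 = 6

6


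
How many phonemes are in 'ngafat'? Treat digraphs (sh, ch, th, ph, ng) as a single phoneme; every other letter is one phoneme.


Parsing 'ngafat' greedily, digraphs first:
  'ng' -> digraph (1 consonant phoneme) (phonemes so far: 1)
  'a' -> vowel phoneme (phonemes so far: 2)
  'f' -> consonant phoneme (phonemes so far: 3)
  'a' -> vowel phoneme (phonemes so far: 4)
  't' -> consonant phoneme (phonemes so far: 5)
Total phonemes: 5

5


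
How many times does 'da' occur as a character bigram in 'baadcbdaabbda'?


Scanning 'baadcbdaabbda' for bigram 'da':
  Position 0: 'ba' -> no
  Position 1: 'aa' -> no
  Position 2: 'ad' -> no
  Position 3: 'dc' -> no
  Position 4: 'cb' -> no
  Position 5: 'bd' -> no
  Position 6: 'da' -> MATCH
  Position 7: 'aa' -> no
  Position 8: 'ab' -> no
  Position 9: 'bb' -> no
  Position 10: 'bd' -> no
  Position 11: 'da' -> MATCH
Total matches: 2

2


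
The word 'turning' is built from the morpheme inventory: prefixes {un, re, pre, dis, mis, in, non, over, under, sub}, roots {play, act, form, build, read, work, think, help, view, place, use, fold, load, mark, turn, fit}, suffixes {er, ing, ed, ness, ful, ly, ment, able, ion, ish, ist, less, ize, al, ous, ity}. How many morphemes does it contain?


Segmenting 'turning' against the inventory:
  'turn' -> root (morpheme 1)
  'ing' -> suffix (morpheme 2)
Total morphemes: 2

2


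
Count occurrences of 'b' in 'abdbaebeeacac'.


Scanning 'abdbaebeeacac' for 'b':
  Position 1: 'b' -> MATCH (count: 1)
  Position 3: 'b' -> MATCH (count: 2)
  Position 6: 'b' -> MATCH (count: 3)
Total occurrences of 'b': 3

3


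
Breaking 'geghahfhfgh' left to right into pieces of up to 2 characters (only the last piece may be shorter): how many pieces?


'geghahfhfgh' has 11 characters.
Chunking with max size 2:
  Chunk 1: 'ge' (positions 0-1)
  Chunk 2: 'gh' (positions 2-3)
  Chunk 3: 'ah' (positions 4-5)
  Chunk 4: 'fh' (positions 6-7)
  Chunk 5: 'fg' (positions 8-9)
  Chunk 6: 'h' (positions 10-10)
Total chunks: ceil(11 / 2) = 6

6


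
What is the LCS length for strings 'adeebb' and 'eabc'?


DP table for LCS of 'adeebb' and 'eabc':
       e  a  b  c
    0  0  0  0  0
  a 0  0  1  1  1
  d 0  0  1  1  1
  e 0  1  1  1  1
  e 0  1  1  1  1
  b 0  1  1  2  2
  b 0  1  1  2  2
LCS: 'ab'
LCS length = 2

2


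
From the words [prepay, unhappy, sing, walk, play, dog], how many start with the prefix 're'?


Checking each word for prefix 're':
  'prepay' -> no (count: 0)
  'unhappy' -> no (count: 0)
  'sing' -> no (count: 0)
  'walk' -> no (count: 0)
  'play' -> no (count: 0)
  'dog' -> no (count: 0)
Total with prefix 're': 0

0


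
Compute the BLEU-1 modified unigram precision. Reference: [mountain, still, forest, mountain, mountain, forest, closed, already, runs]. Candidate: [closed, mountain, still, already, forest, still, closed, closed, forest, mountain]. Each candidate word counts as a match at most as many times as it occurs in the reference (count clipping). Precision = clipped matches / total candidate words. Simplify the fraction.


Reference word counts: {'already': 1, 'closed': 1, 'forest': 2, 'mountain': 3, 'runs': 1, 'still': 1}
Checking each candidate word (with clipping):
  'closed' -> in reference (ref count 1, used 1/1) -> match (matches: 1)
  'mountain' -> in reference (ref count 3, used 1/3) -> match (matches: 2)
  'still' -> in reference (ref count 1, used 1/1) -> match (matches: 3)
  'already' -> in reference (ref count 1, used 1/1) -> match (matches: 4)
  'forest' -> in reference (ref count 2, used 1/2) -> match (matches: 5)
  'still' -> ref count 1 already used up (1/1) -> clipped, no match (matches: 5)
  'closed' -> ref count 1 already used up (1/1) -> clipped, no match (matches: 5)
  'closed' -> ref count 1 already used up (1/1) -> clipped, no match (matches: 5)
  'forest' -> in reference (ref count 2, used 2/2) -> match (matches: 6)
  'mountain' -> in reference (ref count 3, used 2/3) -> match (matches: 7)
Clipped matches: 7, Candidate length: 10
Precision = 7/10

7/10


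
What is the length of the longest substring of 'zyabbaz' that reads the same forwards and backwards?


Scanning 'zyabbaz' for palindromic substrings.
Substring at positions 2-5: 'abba'.
Check: reverse('abba') = 'abba' -> palindrome confirmed.
Neighbouring characters ('y' / 'z') break symmetry, so it cannot extend further.
No longer palindromic substring exists; longest length = 4

4


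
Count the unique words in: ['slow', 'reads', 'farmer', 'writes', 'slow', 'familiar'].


Listing all tokens and tracking unique types:
  Token 1: 'slow' -> NEW (unique so far: 1)
  Token 2: 'reads' -> NEW (unique so far: 2)
  Token 3: 'farmer' -> NEW (unique so far: 3)
  Token 4: 'writes' -> NEW (unique so far: 4)
  Token 5: 'slow' -> duplicate (unique so far: 4)
  Token 6: 'familiar' -> NEW (unique so far: 5)
Unique types: ('familiar', 'farmer', 'reads', 'slow', 'writes')
Vocabulary size: 5

5


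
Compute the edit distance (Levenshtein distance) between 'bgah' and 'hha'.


Building DP table for s1='bgah' (len 4) and s2='hha' (len 3):
       h  h  a
    0  1  2  3
  b 1  1  2  3
  g 2  2  2  3
  a 3  3  3  2
  h 4  3  3  3
Edit distance = dp[4][3] = 3

3


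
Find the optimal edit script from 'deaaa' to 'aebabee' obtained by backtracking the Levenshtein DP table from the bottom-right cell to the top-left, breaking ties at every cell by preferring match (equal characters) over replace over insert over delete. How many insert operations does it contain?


Edit distance = 5. Backtracking from cell (5, 7) with preference match > replace > insert > delete,
then listing the resulting alignment 'deaaa' -> 'aebabee' left to right:
  Step 1: replace d->a
  Step 2: keep 'e'
  Step 3: insert 'b' [insertion #1]
  Step 4: keep 'a'
  Step 5: insert 'b' [insertion #2]
  Step 6: replace a->e
  Step 7: replace a->e
Total insertions: 2

2


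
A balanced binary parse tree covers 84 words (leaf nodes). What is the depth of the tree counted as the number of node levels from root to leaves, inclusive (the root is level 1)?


In a balanced binary tree with n leaves the deepest leaf is ceil(log2(n)) edges below the root,
so counting node levels inclusive of root and leaves gives ceil(log2(n)) + 1 levels.
log2(84) = 6.3923
ceil(6.3923) = 7
levels = 7 + 1 = 8

8


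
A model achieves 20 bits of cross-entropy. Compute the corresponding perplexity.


Perplexity formula: PP = 2^H
H = 20
PP = 2^20
PP = 2^20 = 1048576

1048576


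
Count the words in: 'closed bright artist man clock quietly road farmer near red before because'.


Counting words by splitting on spaces:
  Word 1: 'closed'
  Word 2: 'bright'
  Word 3: 'artist'
  Word 4: 'man'
  Word 5: 'clock'
  Word 6: 'quietly'
  Word 7: 'road'
  Word 8: 'farmer'
  Word 9: 'near'
  Word 10: 'red'
  Word 11: 'before'
  Word 12: 'because'
Total words: 12

12


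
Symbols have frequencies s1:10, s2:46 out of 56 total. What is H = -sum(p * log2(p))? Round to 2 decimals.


Computing entropy H = -sum(p_i * log2(p_i)):
  s1: p = 10/56 = 0.1786, -p*log2(p) = 0.4438
  s2: p = 46/56 = 0.8214, -p*log2(p) = 0.2331
H = sum of terms = 0.6769
Rounded to 2 decimals: 0.68

0.68


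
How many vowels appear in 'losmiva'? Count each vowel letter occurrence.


Scanning each character of 'losmiva':
  Position 1: 'l' -> consonant (running count: 0)
  Position 2: 'o' -> vowel (running count: 1)
  Position 3: 's' -> consonant (running count: 1)
  Position 4: 'm' -> consonant (running count: 1)
  Position 5: 'i' -> vowel (running count: 2)
  Position 6: 'v' -> consonant (running count: 2)
  Position 7: 'a' -> vowel (running count: 3)
Total vowels: 3

3


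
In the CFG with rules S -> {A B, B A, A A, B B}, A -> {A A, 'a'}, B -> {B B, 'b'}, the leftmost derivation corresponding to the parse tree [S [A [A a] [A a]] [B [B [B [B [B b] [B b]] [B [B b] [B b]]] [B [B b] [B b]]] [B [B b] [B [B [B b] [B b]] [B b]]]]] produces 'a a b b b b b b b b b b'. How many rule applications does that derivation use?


Every bracketed nonterminal node [X ...] in the tree is produced by exactly one rule application.
Reading the tree off as a leftmost derivation:
  Step 1: S  =>  A B   (applied S -> A B)
  Step 2: A B  =>  A A B   (applied A -> A A)
  Step 3: A A B  =>  a A B   (applied A -> a)
  Step 4: a A B  =>  a a B   (applied A -> a)
  Step 5: a a B  =>  a a B B   (applied B -> B B)
  Step 6: a a B B  =>  a a B B B   (applied B -> B B)
  Step 7: a a B B B  =>  a a B B B B   (applied B -> B B)
  Step 8: a a B B B B  =>  a a B B B B B   (applied B -> B B)
  Step 9: a a B B B B B  =>  a a b B B B B   (applied B -> b)
  Step 10: a a b B B B B  =>  a a b b B B B   (applied B -> b)
  Step 11: a a b b B B B  =>  a a b b B B B B   (applied B -> B B)
  Step 12: a a b b B B B B  =>  a a b b b B B B   (applied B -> b)
  Step 13: a a b b b B B B  =>  a a b b b b B B   (applied B -> b)
  Step 14: a a b b b b B B  =>  a a b b b b B B B   (applied B -> B B)
  Step 15: a a b b b b B B B  =>  a a b b b b b B B   (applied B -> b)
  Step 16: a a b b b b b B B  =>  a a b b b b b b B   (applied B -> b)
  Step 17: a a b b b b b b B  =>  a a b b b b b b B B   (applied B -> B B)
  Step 18: a a b b b b b b B B  =>  a a b b b b b b b B   (applied B -> b)
  Step 19: a a b b b b b b b B  =>  a a b b b b b b b B B   (applied B -> B B)
  Step 20: a a b b b b b b b B B  =>  a a b b b b b b b B B B   (applied B -> B B)
  Step 21: a a b b b b b b b B B B  =>  a a b b b b b b b b B B   (applied B -> b)
  Step 22: a a b b b b b b b b B B  =>  a a b b b b b b b b b B   (applied B -> b)
  Step 23: a a b b b b b b b b b B  =>  a a b b b b b b b b b b   (applied B -> b)
Final yield: a a b b b b b b b b b b
Total rewrite steps: 23

23


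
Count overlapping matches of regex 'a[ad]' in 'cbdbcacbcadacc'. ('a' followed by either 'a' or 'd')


Pattern: a[ad] means 'a' followed by either 'a' or 'd'.
Scanning 'cbdbcacbcadacc' position-by-position:
  Pos 0: window 'cb' -> no
  Pos 1: window 'bd' -> no
  Pos 2: window 'db' -> no
  Pos 3: window 'bc' -> no
  Pos 4: window 'ca' -> no
  Pos 5: window 'ac' -> no
  Pos 6: window 'cb' -> no
  Pos 7: window 'bc' -> no
  Pos 8: window 'ca' -> no
  Pos 9: window 'ad' -> MATCH
  Pos 10: window 'da' -> no
  Pos 11: window 'ac' -> no
  Pos 12: window 'cc' -> no
  Pos 13: window 'c' -> no
Total matches: 1

1


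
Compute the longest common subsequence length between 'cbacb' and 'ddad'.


DP table for LCS of 'cbacb' and 'ddad':
       d  d  a  d
    0  0  0  0  0
  c 0  0  0  0  0
  b 0  0  0  0  0
  a 0  0  0  1  1
  c 0  0  0  1  1
  b 0  0  0  1  1
LCS: 'a'
LCS length = 1

1


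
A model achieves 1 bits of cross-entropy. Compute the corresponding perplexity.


Perplexity formula: PP = 2^H
H = 1
PP = 2^1
Steps: 2^1 = 2
PP = 2

2


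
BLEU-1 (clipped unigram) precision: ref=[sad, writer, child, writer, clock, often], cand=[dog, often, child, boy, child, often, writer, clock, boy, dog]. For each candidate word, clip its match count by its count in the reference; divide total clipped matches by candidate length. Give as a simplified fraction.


Reference word counts: {'child': 1, 'clock': 1, 'often': 1, 'sad': 1, 'writer': 2}
Checking each candidate word (with clipping):
  'dog' -> not in reference -> no match (matches: 0)
  'often' -> in reference (ref count 1, used 1/1) -> match (matches: 1)
  'child' -> in reference (ref count 1, used 1/1) -> match (matches: 2)
  'boy' -> not in reference -> no match (matches: 2)
  'child' -> ref count 1 already used up (1/1) -> clipped, no match (matches: 2)
  'often' -> ref count 1 already used up (1/1) -> clipped, no match (matches: 2)
  'writer' -> in reference (ref count 2, used 1/2) -> match (matches: 3)
  'clock' -> in reference (ref count 1, used 1/1) -> match (matches: 4)
  'boy' -> not in reference -> no match (matches: 4)
  'dog' -> not in reference -> no match (matches: 4)
Clipped matches: 4, Candidate length: 10
Precision = 4/10 = 2/5

2/5


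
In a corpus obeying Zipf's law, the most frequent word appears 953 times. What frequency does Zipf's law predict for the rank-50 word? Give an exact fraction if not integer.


Zipf's law: freq(rank) = f1 / rank
f1 = 953, rank = 50
freq = 953 / 50
GCD(953, 50) = 1
Simplified: 953/50

953/50


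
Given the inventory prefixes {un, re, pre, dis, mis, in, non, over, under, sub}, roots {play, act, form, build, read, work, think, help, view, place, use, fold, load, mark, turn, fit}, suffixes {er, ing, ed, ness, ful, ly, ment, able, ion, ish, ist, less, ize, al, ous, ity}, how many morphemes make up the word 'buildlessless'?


Segmenting 'buildlessless' against the inventory:
  'build' -> root (morpheme 1)
  'less' -> suffix (morpheme 2)
  'less' -> suffix (morpheme 3)
Total morphemes: 3

3


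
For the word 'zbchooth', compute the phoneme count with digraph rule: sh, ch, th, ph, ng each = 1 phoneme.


Parsing 'zbchooth' greedily, digraphs first:
  'z' -> consonant phoneme (phonemes so far: 1)
  'b' -> consonant phoneme (phonemes so far: 2)
  'ch' -> digraph (1 consonant phoneme) (phonemes so far: 3)
  'o' -> vowel phoneme (phonemes so far: 4)
  'o' -> vowel phoneme (phonemes so far: 5)
  'th' -> digraph (1 consonant phoneme) (phonemes so far: 6)
Total phonemes: 6

6


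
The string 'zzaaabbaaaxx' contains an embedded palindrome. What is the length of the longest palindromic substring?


Scanning 'zzaaabbaaaxx' for palindromic substrings.
Substring at positions 2-9: 'aaabbaaa'.
Check: reverse('aaabbaaa') = 'aaabbaaa' -> palindrome confirmed.
Neighbouring characters ('z' / 'x') break symmetry, so it cannot extend further.
No longer palindromic substring exists; longest length = 8

8


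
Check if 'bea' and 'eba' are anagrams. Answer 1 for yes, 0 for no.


Sort characters of 'bea': 'abe'
Sort characters of 'eba': 'abe'
Sorted forms match -> they ARE anagrams
Result: 1

1


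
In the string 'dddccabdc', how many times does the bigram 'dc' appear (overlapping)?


Scanning 'dddccabdc' for bigram 'dc':
  Position 0: 'dd' -> no
  Position 1: 'dd' -> no
  Position 2: 'dc' -> MATCH
  Position 3: 'cc' -> no
  Position 4: 'ca' -> no
  Position 5: 'ab' -> no
  Position 6: 'bd' -> no
  Position 7: 'dc' -> MATCH
Total matches: 2

2


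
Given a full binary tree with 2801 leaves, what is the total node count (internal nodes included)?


Leaf nodes (terminals): 2801
Internal nodes = n - 1 = 2801 - 1 = 2800
Total = leaves + internal = 2801 + 2800 = 5601

5601


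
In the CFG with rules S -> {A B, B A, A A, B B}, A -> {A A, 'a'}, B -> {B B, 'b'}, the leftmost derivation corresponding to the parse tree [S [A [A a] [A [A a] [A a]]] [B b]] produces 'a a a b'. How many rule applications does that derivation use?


Every bracketed nonterminal node [X ...] in the tree is produced by exactly one rule application.
Reading the tree off as a leftmost derivation:
  Step 1: S  =>  A B   (applied S -> A B)
  Step 2: A B  =>  A A B   (applied A -> A A)
  Step 3: A A B  =>  a A B   (applied A -> a)
  Step 4: a A B  =>  a A A B   (applied A -> A A)
  Step 5: a A A B  =>  a a A B   (applied A -> a)
  Step 6: a a A B  =>  a a a B   (applied A -> a)
  Step 7: a a a B  =>  a a a b   (applied B -> b)
Final yield: a a a b
Total rewrite steps: 7

7


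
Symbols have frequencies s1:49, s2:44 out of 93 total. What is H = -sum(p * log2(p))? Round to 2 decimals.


Computing entropy H = -sum(p_i * log2(p_i)):
  s1: p = 49/93 = 0.5269, -p*log2(p) = 0.4871
  s2: p = 44/93 = 0.4731, -p*log2(p) = 0.5108
H = sum of terms = 0.9979
Rounded to 2 decimals: 1.00

1.00


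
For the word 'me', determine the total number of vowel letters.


Scanning each character of 'me':
  Position 1: 'm' -> consonant (running count: 0)
  Position 2: 'e' -> vowel (running count: 1)
Total vowels: 1

1


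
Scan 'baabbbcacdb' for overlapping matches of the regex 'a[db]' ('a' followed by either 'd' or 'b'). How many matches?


Pattern: a[db] means 'a' followed by either 'd' or 'b'.
Scanning 'baabbbcacdb' position-by-position:
  Pos 0: window 'ba' -> no
  Pos 1: window 'aa' -> no
  Pos 2: window 'ab' -> MATCH
  Pos 3: window 'bb' -> no
  Pos 4: window 'bb' -> no
  Pos 5: window 'bc' -> no
  Pos 6: window 'ca' -> no
  Pos 7: window 'ac' -> no
  Pos 8: window 'cd' -> no
  Pos 9: window 'db' -> no
  Pos 10: window 'b' -> no
Total matches: 1

1


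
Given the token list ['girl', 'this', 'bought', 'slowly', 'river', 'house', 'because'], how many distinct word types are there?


Listing all tokens and tracking unique types:
  Token 1: 'girl' -> NEW (unique so far: 1)
  Token 2: 'this' -> NEW (unique so far: 2)
  Token 3: 'bought' -> NEW (unique so far: 3)
  Token 4: 'slowly' -> NEW (unique so far: 4)
  Token 5: 'river' -> NEW (unique so far: 5)
  Token 6: 'house' -> NEW (unique so far: 6)
  Token 7: 'because' -> NEW (unique so far: 7)
Unique types: ('because', 'bought', 'girl', 'house', 'river', 'slowly', 'this')
Vocabulary size: 7

7


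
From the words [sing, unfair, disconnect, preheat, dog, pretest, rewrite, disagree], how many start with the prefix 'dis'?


Checking each word for prefix 'dis':
  'sing' -> no (count: 0)
  'unfair' -> no (count: 0)
  'disconnect' -> YES, starts with 'dis' (count: 1)
  'preheat' -> no (count: 1)
  'dog' -> no (count: 1)
  'pretest' -> no (count: 1)
  'rewrite' -> no (count: 1)
  'disagree' -> YES, starts with 'dis' (count: 2)
Total with prefix 'dis': 2

2
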